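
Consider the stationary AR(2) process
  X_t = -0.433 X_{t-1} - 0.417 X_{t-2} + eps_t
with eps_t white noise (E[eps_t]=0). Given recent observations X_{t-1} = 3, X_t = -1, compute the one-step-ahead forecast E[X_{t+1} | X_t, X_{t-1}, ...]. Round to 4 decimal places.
E[X_{t+1} \mid \mathcal F_t] = -0.8180

For an AR(p) model X_t = c + sum_i phi_i X_{t-i} + eps_t, the
one-step-ahead conditional mean is
  E[X_{t+1} | X_t, ...] = c + sum_i phi_i X_{t+1-i}.
Substitute known values:
  E[X_{t+1} | ...] = (-0.433) * (-1) + (-0.417) * (3)
                   = -0.8180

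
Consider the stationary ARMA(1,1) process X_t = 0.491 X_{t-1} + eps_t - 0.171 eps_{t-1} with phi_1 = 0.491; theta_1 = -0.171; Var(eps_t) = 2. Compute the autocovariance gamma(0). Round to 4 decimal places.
\gamma(0) = 2.2699

Multiply the model equation by X_{t-k} and take expectations. With theta_0 = psi_0 = 1 and psi_j the MA(infinity) weights, this gives
  gamma(k) - sum_i phi_i gamma(k-i) = c_k,
  c_k = sigma^2 * sum_{j=k..q} theta_j psi_{j-k}   (c_k = 0 for k > q),
using gamma(-m) = gamma(m).
psi-weights needed (psi_j = theta_j + sum_i phi_i psi_{j-i}):
  psi_1 = theta_1 + phi_1 = -0.171 + (0.491) = 0.32
Right-hand sides:
  c_0 = sigma^2 (1 + theta_1 psi_1) = 2 * (1 + (-0.171)(0.32)) = 2 * 0.94528 = 1.89056
  c_1 = sigma^2 theta_1 = 2 * (-0.171) = -0.342
  c_2 = 0
Equations for k = 0 and k = 1 (AR order 1):
  gamma(0) = phi_1 gamma(1) + c_0
  gamma(1) = phi_1 gamma(0) + c_1
Substituting the second into the first: gamma(0) (1 - phi_1^2) = c_0 + phi_1 c_1, so
  gamma(0) = (c_0 + phi_1 c_1) / (1 - phi_1^2) = (1.89056 + (0.491)(-0.342)) / (1 - (0.491)^2) = 1.722638 / 0.758919 = 2.269858.
Therefore gamma(0) = 2.2699 (to 4 decimal places).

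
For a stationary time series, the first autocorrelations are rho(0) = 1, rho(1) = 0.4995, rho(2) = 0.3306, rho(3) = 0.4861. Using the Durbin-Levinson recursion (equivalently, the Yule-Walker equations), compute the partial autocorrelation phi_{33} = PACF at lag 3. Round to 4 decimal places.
\phi_{33} = 0.3840

The PACF at lag k is phi_{kk}, the last component of the solution
to the Yule-Walker system G_k phi = r_k where
  (G_k)_{ij} = rho(|i - j|), (r_k)_i = rho(i), i,j = 1..k.
Equivalently, Durbin-Levinson gives phi_{kk} iteratively:
  phi_{11} = rho(1)
  phi_{kk} = [rho(k) - sum_{j=1..k-1} phi_{k-1,j} rho(k-j)]
            / [1 - sum_{j=1..k-1} phi_{k-1,j} rho(j)],
  phi_{k,j} = phi_{k-1,j} - phi_{kk} phi_{k-1,k-j},  j = 1..k-1.
Step k = 1:
  phi_11 = rho(1) = 0.4995.
Step k = 2:
  phi_22 = [rho(2) - phi_11 rho(1)] / [1 - phi_11 rho(1)] = [0.3306 - (0.4995)(0.4995)] / [1 - (0.4995)(0.4995)]
         = 0.08109975 / 0.75049975 = 0.108061.
  Update: phi_21 = phi_11 - phi_22 phi_11 = 0.4995 - (0.108061)(0.4995) = 0.445524.
Step k = 3:
  phi_33 = [rho(3) - phi_21 rho(2) - phi_22 rho(1)] / [1 - phi_21 rho(1) - phi_22 rho(2)]
    numerator   = 0.4861 - (0.445524)(0.3306) - (0.108061)(0.4995) = 0.28483345
    denominator = 1 - (0.445524)(0.4995) - (0.108061)(0.3306) = 0.74173603
  phi_33 = 0.28483345 / 0.74173603 = 0.384.
Therefore phi_{33} = 0.3840.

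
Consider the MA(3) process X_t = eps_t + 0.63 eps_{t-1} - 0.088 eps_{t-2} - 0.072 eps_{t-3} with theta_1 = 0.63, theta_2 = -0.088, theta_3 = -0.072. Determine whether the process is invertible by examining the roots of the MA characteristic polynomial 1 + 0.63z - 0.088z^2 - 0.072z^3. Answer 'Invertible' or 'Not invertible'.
\text{Invertible}

The MA(q) characteristic polynomial is P(z) = 1 + 0.63z - 0.088z^2 - 0.072z^3.
Invertibility requires all roots to lie outside the unit circle, i.e. |z| > 1 for every root.
Degree 3: look for a simple real root z0 first, then factor out (1 - z/z0) and solve the remaining quadratic.
Testing z0 = -2.5: P(-2.5) = 1 + (0.63)(-2.5) + (-0.088)(-2.5)^2 + (-0.072)(-2.5)^3
  = 1 + (-1.575) + (-0.55) + (1.125) = 0.  So z_0 = -2.5 is a root, |z_0| = 2.5.
Divide out the factor (1 + 0.4 z) = (1 - z/z0) (since 1/z0 = -0.4):
  P(z) = (1 + 0.4 z)(1 + (0.23) z + (-0.18) z^2)
  [check: z-coef 0.23 - (-0.4) = 0.63; z^2-coef -0.18 - (-0.4)(0.23) = -0.088; z^3-coef -(-0.4)(-0.18) = -0.072.]
Remaining roots from the quadratic factor 1 + (0.23) z + (-0.18) z^2:
  Set 1 + (0.23) z + (-0.18) z^2 = 0, i.e. a z^2 + b z + c = 0 with a = -0.18, b = 0.23, c = 1.
  Discriminant D = b^2 - 4ac = (0.23)^2 - 4*(-0.18)*1 = 0.0529 - (-0.72) = 0.7729.
  D >= 0, so the roots are real: z = (-b +/- sqrt(D)) / (2a) = (-0.23 +/- 0.879147) / (-0.36).
    z_1 = (-0.23 + 0.879147) / (-0.36) = -1.8032,   |z_1| = 1.8032.
    z_2 = (-0.23 - 0.879147) / (-0.36) = 3.081,   |z_2| = 3.081.
Moduli of all roots: 2.5000, 1.8032, 3.0810.
All moduli strictly greater than 1? Yes.
Verdict: Invertible.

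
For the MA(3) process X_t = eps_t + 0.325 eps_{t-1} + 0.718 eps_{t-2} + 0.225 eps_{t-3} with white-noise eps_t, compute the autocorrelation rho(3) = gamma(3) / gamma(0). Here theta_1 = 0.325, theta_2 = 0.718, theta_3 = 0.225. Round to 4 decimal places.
\rho(3) = 0.1346

For an MA(q) process with theta_0 = 1, the autocovariance is
  gamma(k) = sigma^2 * sum_{i=0..q-k} theta_i * theta_{i+k},
and rho(k) = gamma(k) / gamma(0). Sigma^2 cancels.
  numerator   = (1)*(0.225) = 0.225.
  denominator = (1)^2 + (0.325)^2 + (0.718)^2 + (0.225)^2 = 1.671774.
  rho(3) = 0.225 / 1.671774 = 0.1346.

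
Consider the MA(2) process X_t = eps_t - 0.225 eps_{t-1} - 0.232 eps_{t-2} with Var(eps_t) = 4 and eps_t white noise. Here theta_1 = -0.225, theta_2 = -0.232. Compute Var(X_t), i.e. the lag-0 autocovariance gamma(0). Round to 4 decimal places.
\gamma(0) = 4.4178

For an MA(q) process X_t = eps_t + sum_i theta_i eps_{t-i} with
Var(eps_t) = sigma^2, the variance is
  gamma(0) = sigma^2 * (1 + sum_i theta_i^2).
  sum_i theta_i^2 = (-0.225)^2 + (-0.232)^2 = 0.050625 + 0.053824 = 0.104449.
  gamma(0) = 4 * (1 + 0.104449) = 4 * 1.104449 = 4.417796, which rounds to 4.4178.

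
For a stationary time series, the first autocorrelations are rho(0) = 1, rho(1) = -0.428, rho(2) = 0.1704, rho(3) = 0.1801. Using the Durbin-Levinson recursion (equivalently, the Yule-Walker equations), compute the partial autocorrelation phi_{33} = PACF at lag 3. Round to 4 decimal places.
\phi_{33} = 0.3030

The PACF at lag k is phi_{kk}, the last component of the solution
to the Yule-Walker system G_k phi = r_k where
  (G_k)_{ij} = rho(|i - j|), (r_k)_i = rho(i), i,j = 1..k.
Equivalently, Durbin-Levinson gives phi_{kk} iteratively:
  phi_{11} = rho(1)
  phi_{kk} = [rho(k) - sum_{j=1..k-1} phi_{k-1,j} rho(k-j)]
            / [1 - sum_{j=1..k-1} phi_{k-1,j} rho(j)],
  phi_{k,j} = phi_{k-1,j} - phi_{kk} phi_{k-1,k-j},  j = 1..k-1.
Step k = 1:
  phi_11 = rho(1) = -0.428.
Step k = 2:
  phi_22 = [rho(2) - phi_11 rho(1)] / [1 - phi_11 rho(1)] = [0.1704 - (-0.428)(-0.428)] / [1 - (-0.428)(-0.428)]
         = -0.012784 / 0.816816 = -0.015651.
  Update: phi_21 = phi_11 - phi_22 phi_11 = -0.428 - (-0.015651)(-0.428) = -0.434699.
Step k = 3:
  phi_33 = [rho(3) - phi_21 rho(2) - phi_22 rho(1)] / [1 - phi_21 rho(1) - phi_22 rho(2)]
    numerator   = 0.1801 - (-0.434699)(0.1704) - (-0.015651)(-0.428) = 0.24747401
    denominator = 1 - (-0.434699)(-0.428) - (-0.015651)(0.1704) = 0.81661592
  phi_33 = 0.24747401 / 0.81661592 = 0.303.
Therefore phi_{33} = 0.3030.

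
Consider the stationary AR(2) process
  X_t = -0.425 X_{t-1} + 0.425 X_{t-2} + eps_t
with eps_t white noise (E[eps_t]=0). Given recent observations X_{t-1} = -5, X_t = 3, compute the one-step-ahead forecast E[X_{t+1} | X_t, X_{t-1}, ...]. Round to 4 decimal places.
E[X_{t+1} \mid \mathcal F_t] = -3.4000

For an AR(p) model X_t = c + sum_i phi_i X_{t-i} + eps_t, the
one-step-ahead conditional mean is
  E[X_{t+1} | X_t, ...] = c + sum_i phi_i X_{t+1-i}.
Substitute known values:
  E[X_{t+1} | ...] = (-0.425) * (3) + (0.425) * (-5)
                   = -3.4000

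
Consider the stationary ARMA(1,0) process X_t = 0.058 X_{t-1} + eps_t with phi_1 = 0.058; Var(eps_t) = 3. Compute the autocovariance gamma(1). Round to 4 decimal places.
\gamma(1) = 0.1746

Multiply the model equation by X_{t-k} and take expectations. With theta_0 = psi_0 = 1 and psi_j the MA(infinity) weights, this gives
  gamma(k) - sum_i phi_i gamma(k-i) = c_k,
  c_k = sigma^2 * sum_{j=k..q} theta_j psi_{j-k}   (c_k = 0 for k > q),
using gamma(-m) = gamma(m).
Pure AR (q = 0): c_0 = sigma^2 = 3, c_k = 0 for k >= 1.
Equations for k = 0 and k = 1 (AR order 1):
  gamma(0) = phi_1 gamma(1) + c_0
  gamma(1) = phi_1 gamma(0) + c_1
Substituting the second into the first: gamma(0) (1 - phi_1^2) = c_0 + phi_1 c_1, so
  gamma(0) = c_0 / (1 - phi_1^2) = 3 / (1 - (0.058)^2) = 3 / 0.996636 = 3.010126.
  gamma(1) = phi_1 gamma(0) = (0.058)(3.010126) = 0.174587.
Therefore gamma(1) = 0.1746 (to 4 decimal places).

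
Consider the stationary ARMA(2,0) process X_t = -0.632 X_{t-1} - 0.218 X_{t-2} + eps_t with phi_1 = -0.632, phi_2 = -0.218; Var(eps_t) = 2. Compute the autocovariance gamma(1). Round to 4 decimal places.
\gamma(1) = -1.4910

Multiply the model equation by X_{t-k} and take expectations. With theta_0 = psi_0 = 1 and psi_j the MA(infinity) weights, this gives
  gamma(k) - sum_i phi_i gamma(k-i) = c_k,
  c_k = sigma^2 * sum_{j=k..q} theta_j psi_{j-k}   (c_k = 0 for k > q),
using gamma(-m) = gamma(m).
Pure AR (q = 0): c_0 = sigma^2 = 2, c_k = 0 for k >= 1.
Equations for k = 0, 1, 2 (AR order 2, c_2 = 0):
  (E0) gamma(0) = phi_1 gamma(1) + phi_2 gamma(2) + c_0
  (E1) gamma(1) = phi_1 gamma(0) + phi_2 gamma(1) + c_1
  (E2) gamma(2) = phi_1 gamma(1) + phi_2 gamma(0)
From (E1): gamma(1) = A gamma(0) + B with
  A = phi_1 / (1 - phi_2) = -0.632 / 1.218 = -0.518883,   B = c_1 / (1 - phi_2) = 0 / 1.218 = 0.
Insert (E2) into (E0): gamma(0) (1 - phi_2^2) = phi_1 (1 + phi_2) gamma(1) + c_0.
  phi_1 (1 + phi_2) = (-0.632)(0.782) = -0.494224,   1 - phi_2^2 = 0.952476.
Replace gamma(1) by A gamma(0) + B and collect gamma(0):
  gamma(0) [0.952476 - (-0.494224)(-0.518883)] = c_0 = 2
  gamma(0) * 0.696031 = 2
  gamma(0) = 2 / 0.696031 = 2.873434.
  gamma(1) = A gamma(0) = (-0.518883)(2.873434) = -1.490977.
Therefore gamma(1) = -1.4910 (to 4 decimal places).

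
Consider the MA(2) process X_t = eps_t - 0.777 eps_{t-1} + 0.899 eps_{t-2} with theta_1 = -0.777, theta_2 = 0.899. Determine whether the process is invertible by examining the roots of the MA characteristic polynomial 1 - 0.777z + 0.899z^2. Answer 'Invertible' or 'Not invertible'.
\text{Invertible}

The MA(q) characteristic polynomial is P(z) = 1 - 0.777z + 0.899z^2.
Invertibility requires all roots to lie outside the unit circle, i.e. |z| > 1 for every root.
Set 1 + (-0.777) z + (0.899) z^2 = 0, i.e. a z^2 + b z + c = 0 with a = 0.899, b = -0.777, c = 1.
Discriminant D = b^2 - 4ac = (-0.777)^2 - 4*(0.899)*1 = 0.603729 - (3.596) = -2.992271.
D < 0, so the roots are the complex-conjugate pair z = (-b +/- i sqrt(-D)) / (2a) = 0.4321 +/- 0.9621i.
For a conjugate pair |z|^2 = z * conj(z) = (product of roots) = c/a = 1/(0.899) = 1.112347, so |z| = sqrt(1.112347) = 1.0547 for both roots.
Moduli of all roots: 1.0547, 1.0547.
All moduli strictly greater than 1? Yes.
Verdict: Invertible.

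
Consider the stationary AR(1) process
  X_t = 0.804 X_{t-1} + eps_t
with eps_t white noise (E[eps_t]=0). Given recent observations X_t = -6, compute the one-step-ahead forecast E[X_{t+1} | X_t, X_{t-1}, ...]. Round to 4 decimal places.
E[X_{t+1} \mid \mathcal F_t] = -4.8240

For an AR(p) model X_t = c + sum_i phi_i X_{t-i} + eps_t, the
one-step-ahead conditional mean is
  E[X_{t+1} | X_t, ...] = c + sum_i phi_i X_{t+1-i}.
Substitute known values:
  E[X_{t+1} | ...] = (0.804) * (-6)
                   = -4.8240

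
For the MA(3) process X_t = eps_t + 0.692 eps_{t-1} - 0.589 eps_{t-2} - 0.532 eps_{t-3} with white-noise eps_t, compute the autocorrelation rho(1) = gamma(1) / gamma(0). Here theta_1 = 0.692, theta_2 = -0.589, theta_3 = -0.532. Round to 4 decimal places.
\rho(1) = 0.2835

For an MA(q) process with theta_0 = 1, the autocovariance is
  gamma(k) = sigma^2 * sum_{i=0..q-k} theta_i * theta_{i+k},
and rho(k) = gamma(k) / gamma(0). Sigma^2 cancels.
  numerator   = (1)*(0.692) + (0.692)*(-0.589) + (-0.589)*(-0.532) = 0.59776.
  denominator = (1)^2 + (0.692)^2 + (-0.589)^2 + (-0.532)^2 = 2.108809.
  rho(1) = 0.59776 / 2.108809 = 0.2835.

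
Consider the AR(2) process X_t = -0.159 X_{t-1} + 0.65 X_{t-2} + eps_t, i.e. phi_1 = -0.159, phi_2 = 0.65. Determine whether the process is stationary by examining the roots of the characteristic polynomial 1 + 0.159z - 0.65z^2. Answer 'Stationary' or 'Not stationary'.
\text{Stationary}

The AR(p) characteristic polynomial is P(z) = 1 + 0.159z - 0.65z^2.
Stationarity requires all roots to lie outside the unit circle, i.e. |z| > 1 for every root.
Set 1 + (0.159) z + (-0.65) z^2 = 0, i.e. a z^2 + b z + c = 0 with a = -0.65, b = 0.159, c = 1.
Discriminant D = b^2 - 4ac = (0.159)^2 - 4*(-0.65)*1 = 0.025281 - (-2.6) = 2.625281.
D >= 0, so the roots are real: z = (-b +/- sqrt(D)) / (2a) = (-0.159 +/- 1.620272) / (-1.3).
  z_1 = (-0.159 + 1.620272) / (-1.3) = -1.1241,   |z_1| = 1.1241.
  z_2 = (-0.159 - 1.620272) / (-1.3) = 1.3687,   |z_2| = 1.3687.
Moduli of all roots: 1.1241, 1.3687.
All moduli strictly greater than 1? Yes.
Verdict: Stationary.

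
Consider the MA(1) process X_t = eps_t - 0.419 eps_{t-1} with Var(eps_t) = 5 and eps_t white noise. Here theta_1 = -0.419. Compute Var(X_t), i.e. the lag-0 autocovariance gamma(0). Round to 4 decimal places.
\gamma(0) = 5.8778

For an MA(q) process X_t = eps_t + sum_i theta_i eps_{t-i} with
Var(eps_t) = sigma^2, the variance is
  gamma(0) = sigma^2 * (1 + sum_i theta_i^2).
  sum_i theta_i^2 = (-0.419)^2 = 0.175561.
  gamma(0) = 5 * (1 + 0.175561) = 5 * 1.175561 = 5.877805, which rounds to 5.8778.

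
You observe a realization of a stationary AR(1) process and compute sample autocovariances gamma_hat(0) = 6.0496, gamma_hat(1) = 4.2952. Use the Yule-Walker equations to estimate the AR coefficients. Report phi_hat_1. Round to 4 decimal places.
\hat\phi_{1} = 0.7100

The Yule-Walker equations for an AR(p) process read, in matrix form,
  Gamma_p phi = r_p,   with   (Gamma_p)_{ij} = gamma(|i - j|),
                       (r_p)_i = gamma(i),   i,j = 1..p.
Substitute the sample gammas (Toeplitz matrix and right-hand side of size 1):
  Gamma_p = [[6.0496]]
  r_p     = [4.2952]
With p = 1 this is the single equation gamma(0) phi_1 = gamma(1):
  phi_hat_1 = gamma(1) / gamma(0) = 4.2952 / 6.0496 = 0.7100.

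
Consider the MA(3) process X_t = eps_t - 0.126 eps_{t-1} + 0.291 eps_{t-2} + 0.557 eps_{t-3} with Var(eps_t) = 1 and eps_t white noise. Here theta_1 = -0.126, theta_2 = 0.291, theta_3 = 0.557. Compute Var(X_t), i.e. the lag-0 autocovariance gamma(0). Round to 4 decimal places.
\gamma(0) = 1.4108

For an MA(q) process X_t = eps_t + sum_i theta_i eps_{t-i} with
Var(eps_t) = sigma^2, the variance is
  gamma(0) = sigma^2 * (1 + sum_i theta_i^2).
  sum_i theta_i^2 = (-0.126)^2 + (0.291)^2 + (0.557)^2 = 0.015876 + 0.084681 + 0.310249 = 0.410806.
  gamma(0) = 1 * (1 + 0.410806) = 1 * 1.410806 = 1.410806, which rounds to 1.4108.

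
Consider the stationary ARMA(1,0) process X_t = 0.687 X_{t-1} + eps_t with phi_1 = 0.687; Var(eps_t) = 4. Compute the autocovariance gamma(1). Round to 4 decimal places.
\gamma(1) = 5.2042

Multiply the model equation by X_{t-k} and take expectations. With theta_0 = psi_0 = 1 and psi_j the MA(infinity) weights, this gives
  gamma(k) - sum_i phi_i gamma(k-i) = c_k,
  c_k = sigma^2 * sum_{j=k..q} theta_j psi_{j-k}   (c_k = 0 for k > q),
using gamma(-m) = gamma(m).
Pure AR (q = 0): c_0 = sigma^2 = 4, c_k = 0 for k >= 1.
Equations for k = 0 and k = 1 (AR order 1):
  gamma(0) = phi_1 gamma(1) + c_0
  gamma(1) = phi_1 gamma(0) + c_1
Substituting the second into the first: gamma(0) (1 - phi_1^2) = c_0 + phi_1 c_1, so
  gamma(0) = c_0 / (1 - phi_1^2) = 4 / (1 - (0.687)^2) = 4 / 0.528031 = 7.575313.
  gamma(1) = phi_1 gamma(0) = (0.687)(7.575313) = 5.20424.
Therefore gamma(1) = 5.2042 (to 4 decimal places).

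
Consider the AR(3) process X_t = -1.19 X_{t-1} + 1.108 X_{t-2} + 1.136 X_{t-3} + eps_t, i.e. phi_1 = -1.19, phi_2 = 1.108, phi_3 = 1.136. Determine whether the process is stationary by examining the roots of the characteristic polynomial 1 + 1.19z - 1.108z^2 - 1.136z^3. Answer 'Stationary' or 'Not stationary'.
\text{Not stationary}

The AR(p) characteristic polynomial is P(z) = 1 + 1.19z - 1.108z^2 - 1.136z^3.
Stationarity requires all roots to lie outside the unit circle, i.e. |z| > 1 for every root.
Degree 3: look for a simple real root z0 first, then factor out (1 - z/z0) and solve the remaining quadratic.
Testing z0 = -1.25: P(-1.25) = 1 + (1.19)(-1.25) + (-1.108)(-1.25)^2 + (-1.136)(-1.25)^3
  = 1 + (-1.4875) + (-1.73125) + (2.21875) = 0.  So z_0 = -1.25 is a root, |z_0| = 1.25.
Divide out the factor (1 + 0.8 z) = (1 - z/z0) (since 1/z0 = -0.8):
  P(z) = (1 + 0.8 z)(1 + (0.39) z + (-1.42) z^2)
  [check: z-coef 0.39 - (-0.8) = 1.19; z^2-coef -1.42 - (-0.8)(0.39) = -1.108; z^3-coef -(-0.8)(-1.42) = -1.136.]
Remaining roots from the quadratic factor 1 + (0.39) z + (-1.42) z^2:
  Set 1 + (0.39) z + (-1.42) z^2 = 0, i.e. a z^2 + b z + c = 0 with a = -1.42, b = 0.39, c = 1.
  Discriminant D = b^2 - 4ac = (0.39)^2 - 4*(-1.42)*1 = 0.1521 - (-5.68) = 5.8321.
  D >= 0, so the roots are real: z = (-b +/- sqrt(D)) / (2a) = (-0.39 +/- 2.414974) / (-2.84).
    z_1 = (-0.39 + 2.414974) / (-2.84) = -0.713,   |z_1| = 0.713.
    z_2 = (-0.39 - 2.414974) / (-2.84) = 0.9877,   |z_2| = 0.9877.
Moduli of all roots: 1.2500, 0.7130, 0.9877.
All moduli strictly greater than 1? No.
Verdict: Not stationary.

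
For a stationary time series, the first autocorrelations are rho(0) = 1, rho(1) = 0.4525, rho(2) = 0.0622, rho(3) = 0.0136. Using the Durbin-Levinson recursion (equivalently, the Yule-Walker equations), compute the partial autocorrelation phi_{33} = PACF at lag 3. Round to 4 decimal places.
\phi_{33} = 0.0799

The PACF at lag k is phi_{kk}, the last component of the solution
to the Yule-Walker system G_k phi = r_k where
  (G_k)_{ij} = rho(|i - j|), (r_k)_i = rho(i), i,j = 1..k.
Equivalently, Durbin-Levinson gives phi_{kk} iteratively:
  phi_{11} = rho(1)
  phi_{kk} = [rho(k) - sum_{j=1..k-1} phi_{k-1,j} rho(k-j)]
            / [1 - sum_{j=1..k-1} phi_{k-1,j} rho(j)],
  phi_{k,j} = phi_{k-1,j} - phi_{kk} phi_{k-1,k-j},  j = 1..k-1.
Step k = 1:
  phi_11 = rho(1) = 0.4525.
Step k = 2:
  phi_22 = [rho(2) - phi_11 rho(1)] / [1 - phi_11 rho(1)] = [0.0622 - (0.4525)(0.4525)] / [1 - (0.4525)(0.4525)]
         = -0.14255625 / 0.79524375 = -0.179261.
  Update: phi_21 = phi_11 - phi_22 phi_11 = 0.4525 - (-0.179261)(0.4525) = 0.533616.
Step k = 3:
  phi_33 = [rho(3) - phi_21 rho(2) - phi_22 rho(1)] / [1 - phi_21 rho(1) - phi_22 rho(2)]
    numerator   = 0.0136 - (0.533616)(0.0622) - (-0.179261)(0.4525) = 0.06152474
    denominator = 1 - (0.533616)(0.4525) - (-0.179261)(0.0622) = 0.76968896
  phi_33 = 0.06152474 / 0.76968896 = 0.0799.
Therefore phi_{33} = 0.0799.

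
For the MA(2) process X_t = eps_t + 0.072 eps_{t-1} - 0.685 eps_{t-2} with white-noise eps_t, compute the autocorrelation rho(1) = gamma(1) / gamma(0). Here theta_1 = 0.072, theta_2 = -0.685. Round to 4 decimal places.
\rho(1) = 0.0154

For an MA(q) process with theta_0 = 1, the autocovariance is
  gamma(k) = sigma^2 * sum_{i=0..q-k} theta_i * theta_{i+k},
and rho(k) = gamma(k) / gamma(0). Sigma^2 cancels.
  numerator   = (1)*(0.072) + (0.072)*(-0.685) = 0.02268.
  denominator = (1)^2 + (0.072)^2 + (-0.685)^2 = 1.474409.
  rho(1) = 0.02268 / 1.474409 = 0.0154.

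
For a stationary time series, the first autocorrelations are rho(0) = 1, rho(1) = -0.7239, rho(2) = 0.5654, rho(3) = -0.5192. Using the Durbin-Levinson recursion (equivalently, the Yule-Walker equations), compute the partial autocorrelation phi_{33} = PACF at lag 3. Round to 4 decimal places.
\phi_{33} = -0.1748

The PACF at lag k is phi_{kk}, the last component of the solution
to the Yule-Walker system G_k phi = r_k where
  (G_k)_{ij} = rho(|i - j|), (r_k)_i = rho(i), i,j = 1..k.
Equivalently, Durbin-Levinson gives phi_{kk} iteratively:
  phi_{11} = rho(1)
  phi_{kk} = [rho(k) - sum_{j=1..k-1} phi_{k-1,j} rho(k-j)]
            / [1 - sum_{j=1..k-1} phi_{k-1,j} rho(j)],
  phi_{k,j} = phi_{k-1,j} - phi_{kk} phi_{k-1,k-j},  j = 1..k-1.
Step k = 1:
  phi_11 = rho(1) = -0.7239.
Step k = 2:
  phi_22 = [rho(2) - phi_11 rho(1)] / [1 - phi_11 rho(1)] = [0.5654 - (-0.7239)(-0.7239)] / [1 - (-0.7239)(-0.7239)]
         = 0.04136879 / 0.47596879 = 0.086915.
  Update: phi_21 = phi_11 - phi_22 phi_11 = -0.7239 - (0.086915)(-0.7239) = -0.660982.
Step k = 3:
  phi_33 = [rho(3) - phi_21 rho(2) - phi_22 rho(1)] / [1 - phi_21 rho(1) - phi_22 rho(2)]
    numerator   = -0.5192 - (-0.660982)(0.5654) - (0.086915)(-0.7239) = -0.0825629
    denominator = 1 - (-0.660982)(-0.7239) - (0.086915)(0.5654) = 0.47237322
  phi_33 = -0.0825629 / 0.47237322 = -0.1748.
Therefore phi_{33} = -0.1748.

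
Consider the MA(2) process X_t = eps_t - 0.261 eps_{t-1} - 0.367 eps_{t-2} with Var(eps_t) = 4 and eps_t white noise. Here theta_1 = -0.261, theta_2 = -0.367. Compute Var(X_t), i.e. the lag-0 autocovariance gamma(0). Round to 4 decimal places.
\gamma(0) = 4.8112

For an MA(q) process X_t = eps_t + sum_i theta_i eps_{t-i} with
Var(eps_t) = sigma^2, the variance is
  gamma(0) = sigma^2 * (1 + sum_i theta_i^2).
  sum_i theta_i^2 = (-0.261)^2 + (-0.367)^2 = 0.068121 + 0.134689 = 0.20281.
  gamma(0) = 4 * (1 + 0.20281) = 4 * 1.20281 = 4.81124, which rounds to 4.8112.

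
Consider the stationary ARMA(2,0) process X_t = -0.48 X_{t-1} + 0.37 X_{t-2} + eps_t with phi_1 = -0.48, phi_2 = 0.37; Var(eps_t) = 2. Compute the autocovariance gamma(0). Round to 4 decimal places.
\gamma(0) = 5.5238

Multiply the model equation by X_{t-k} and take expectations. With theta_0 = psi_0 = 1 and psi_j the MA(infinity) weights, this gives
  gamma(k) - sum_i phi_i gamma(k-i) = c_k,
  c_k = sigma^2 * sum_{j=k..q} theta_j psi_{j-k}   (c_k = 0 for k > q),
using gamma(-m) = gamma(m).
Pure AR (q = 0): c_0 = sigma^2 = 2, c_k = 0 for k >= 1.
Equations for k = 0, 1, 2 (AR order 2, c_2 = 0):
  (E0) gamma(0) = phi_1 gamma(1) + phi_2 gamma(2) + c_0
  (E1) gamma(1) = phi_1 gamma(0) + phi_2 gamma(1) + c_1
  (E2) gamma(2) = phi_1 gamma(1) + phi_2 gamma(0)
From (E1): gamma(1) = A gamma(0) + B with
  A = phi_1 / (1 - phi_2) = -0.48 / 0.63 = -0.761905,   B = c_1 / (1 - phi_2) = 0 / 0.63 = 0.
Insert (E2) into (E0): gamma(0) (1 - phi_2^2) = phi_1 (1 + phi_2) gamma(1) + c_0.
  phi_1 (1 + phi_2) = (-0.48)(1.37) = -0.6576,   1 - phi_2^2 = 0.8631.
Replace gamma(1) by A gamma(0) + B and collect gamma(0):
  gamma(0) [0.8631 - (-0.6576)(-0.761905)] = c_0 = 2
  gamma(0) * 0.362071 = 2
  gamma(0) = 2 / 0.362071 = 5.523772.
Therefore gamma(0) = 5.5238 (to 4 decimal places).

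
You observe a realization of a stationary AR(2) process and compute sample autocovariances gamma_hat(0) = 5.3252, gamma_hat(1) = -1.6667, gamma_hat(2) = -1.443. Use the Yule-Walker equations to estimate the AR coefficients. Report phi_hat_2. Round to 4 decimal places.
\hat\phi_{2} = -0.4090

The Yule-Walker equations for an AR(p) process read, in matrix form,
  Gamma_p phi = r_p,   with   (Gamma_p)_{ij} = gamma(|i - j|),
                       (r_p)_i = gamma(i),   i,j = 1..p.
Substitute the sample gammas (Toeplitz matrix and right-hand side of size 2):
  Gamma_p = [[5.3252, -1.6667], [-1.6667, 5.3252]]
  r_p     = [-1.6667, -1.443]
Written out:
  5.3252 phi_1 - 1.6667 phi_2 = -1.6667
  -1.6667 phi_1 + 5.3252 phi_2 = -1.443
Solve by Cramer's rule:
  det = gamma(0)^2 - gamma(1)^2 = (5.3252)^2 - (-1.6667)^2 = 28.35775504 - 2.77788889 = 25.57986615
  phi_hat_1 = [gamma(1) gamma(0) - gamma(1) gamma(2)] / det = [(-1.6667)(5.3252) - (-1.6667)(-1.443)] / 25.57986615 = -11.28055894 / 25.57986615 = -0.441
  phi_hat_2 = [gamma(0) gamma(2) - gamma(1)^2] / det = [(5.3252)(-1.443) - (-1.6667)^2] / 25.57986615 = -10.46215249 / 25.57986615 = -0.409
So phi_hat = [-0.4410, -0.4090].
Therefore phi_hat_2 = -0.4090.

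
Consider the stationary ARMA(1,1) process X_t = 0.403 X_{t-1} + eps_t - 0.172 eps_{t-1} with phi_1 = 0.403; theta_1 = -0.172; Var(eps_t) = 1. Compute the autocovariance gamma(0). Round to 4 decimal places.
\gamma(0) = 1.0637

Multiply the model equation by X_{t-k} and take expectations. With theta_0 = psi_0 = 1 and psi_j the MA(infinity) weights, this gives
  gamma(k) - sum_i phi_i gamma(k-i) = c_k,
  c_k = sigma^2 * sum_{j=k..q} theta_j psi_{j-k}   (c_k = 0 for k > q),
using gamma(-m) = gamma(m).
psi-weights needed (psi_j = theta_j + sum_i phi_i psi_{j-i}):
  psi_1 = theta_1 + phi_1 = -0.172 + (0.403) = 0.231
Right-hand sides:
  c_0 = sigma^2 (1 + theta_1 psi_1) = 1 * (1 + (-0.172)(0.231)) = 1 * 0.960268 = 0.960268
  c_1 = sigma^2 theta_1 = 1 * (-0.172) = -0.172
  c_2 = 0
Equations for k = 0 and k = 1 (AR order 1):
  gamma(0) = phi_1 gamma(1) + c_0
  gamma(1) = phi_1 gamma(0) + c_1
Substituting the second into the first: gamma(0) (1 - phi_1^2) = c_0 + phi_1 c_1, so
  gamma(0) = (c_0 + phi_1 c_1) / (1 - phi_1^2) = (0.960268 + (0.403)(-0.172)) / (1 - (0.403)^2) = 0.890952 / 0.837591 = 1.063708.
Therefore gamma(0) = 1.0637 (to 4 decimal places).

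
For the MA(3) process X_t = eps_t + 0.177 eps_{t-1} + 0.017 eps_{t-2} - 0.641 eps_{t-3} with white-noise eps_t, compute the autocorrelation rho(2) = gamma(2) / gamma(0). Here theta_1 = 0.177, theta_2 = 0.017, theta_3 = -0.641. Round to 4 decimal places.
\rho(2) = -0.0669

For an MA(q) process with theta_0 = 1, the autocovariance is
  gamma(k) = sigma^2 * sum_{i=0..q-k} theta_i * theta_{i+k},
and rho(k) = gamma(k) / gamma(0). Sigma^2 cancels.
  numerator   = (1)*(0.017) + (0.177)*(-0.641) = -0.096457.
  denominator = (1)^2 + (0.177)^2 + (0.017)^2 + (-0.641)^2 = 1.442499.
  rho(2) = -0.096457 / 1.442499 = -0.0669.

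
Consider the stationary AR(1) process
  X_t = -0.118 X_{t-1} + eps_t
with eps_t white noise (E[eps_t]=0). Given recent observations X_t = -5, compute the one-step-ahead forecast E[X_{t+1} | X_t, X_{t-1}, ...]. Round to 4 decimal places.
E[X_{t+1} \mid \mathcal F_t] = 0.5900

For an AR(p) model X_t = c + sum_i phi_i X_{t-i} + eps_t, the
one-step-ahead conditional mean is
  E[X_{t+1} | X_t, ...] = c + sum_i phi_i X_{t+1-i}.
Substitute known values:
  E[X_{t+1} | ...] = (-0.118) * (-5)
                   = 0.5900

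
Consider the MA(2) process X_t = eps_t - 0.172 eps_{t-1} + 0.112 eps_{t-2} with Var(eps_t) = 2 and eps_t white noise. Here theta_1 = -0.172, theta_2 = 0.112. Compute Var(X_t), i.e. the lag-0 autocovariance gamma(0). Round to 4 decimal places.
\gamma(0) = 2.0843

For an MA(q) process X_t = eps_t + sum_i theta_i eps_{t-i} with
Var(eps_t) = sigma^2, the variance is
  gamma(0) = sigma^2 * (1 + sum_i theta_i^2).
  sum_i theta_i^2 = (-0.172)^2 + (0.112)^2 = 0.029584 + 0.012544 = 0.042128.
  gamma(0) = 2 * (1 + 0.042128) = 2 * 1.042128 = 2.084256, which rounds to 2.0843.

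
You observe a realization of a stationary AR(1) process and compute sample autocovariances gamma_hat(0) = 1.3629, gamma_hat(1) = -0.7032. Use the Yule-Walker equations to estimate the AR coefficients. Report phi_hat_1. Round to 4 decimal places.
\hat\phi_{1} = -0.5160

The Yule-Walker equations for an AR(p) process read, in matrix form,
  Gamma_p phi = r_p,   with   (Gamma_p)_{ij} = gamma(|i - j|),
                       (r_p)_i = gamma(i),   i,j = 1..p.
Substitute the sample gammas (Toeplitz matrix and right-hand side of size 1):
  Gamma_p = [[1.3629]]
  r_p     = [-0.7032]
With p = 1 this is the single equation gamma(0) phi_1 = gamma(1):
  phi_hat_1 = gamma(1) / gamma(0) = -0.7032 / 1.3629 = -0.5160.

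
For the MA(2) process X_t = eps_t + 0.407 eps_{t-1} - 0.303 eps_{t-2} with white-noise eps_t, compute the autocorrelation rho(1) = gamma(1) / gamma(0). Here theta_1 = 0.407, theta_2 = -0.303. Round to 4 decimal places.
\rho(1) = 0.2256

For an MA(q) process with theta_0 = 1, the autocovariance is
  gamma(k) = sigma^2 * sum_{i=0..q-k} theta_i * theta_{i+k},
and rho(k) = gamma(k) / gamma(0). Sigma^2 cancels.
  numerator   = (1)*(0.407) + (0.407)*(-0.303) = 0.283679.
  denominator = (1)^2 + (0.407)^2 + (-0.303)^2 = 1.257458.
  rho(1) = 0.283679 / 1.257458 = 0.2256.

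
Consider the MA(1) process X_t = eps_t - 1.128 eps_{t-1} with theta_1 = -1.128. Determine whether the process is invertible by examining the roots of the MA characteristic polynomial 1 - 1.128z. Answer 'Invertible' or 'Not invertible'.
\text{Not invertible}

The MA(q) characteristic polynomial is P(z) = 1 - 1.128z.
Invertibility requires all roots to lie outside the unit circle, i.e. |z| > 1 for every root.
This is linear in z: 1 + (-1.128) z = 0  =>  z = -1/(-1.128) = 0.886525,  |z| = 0.886525.
Moduli of all roots: 0.8865.
All moduli strictly greater than 1? No.
Verdict: Not invertible.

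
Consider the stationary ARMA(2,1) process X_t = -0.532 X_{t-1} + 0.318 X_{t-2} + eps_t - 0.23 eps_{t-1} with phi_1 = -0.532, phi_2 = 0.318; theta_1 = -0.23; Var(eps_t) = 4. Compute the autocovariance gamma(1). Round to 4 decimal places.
\gamma(1) = -13.8659

Multiply the model equation by X_{t-k} and take expectations. With theta_0 = psi_0 = 1 and psi_j the MA(infinity) weights, this gives
  gamma(k) - sum_i phi_i gamma(k-i) = c_k,
  c_k = sigma^2 * sum_{j=k..q} theta_j psi_{j-k}   (c_k = 0 for k > q),
using gamma(-m) = gamma(m).
psi-weights needed (psi_j = theta_j + sum_i phi_i psi_{j-i}):
  psi_1 = theta_1 + phi_1 = -0.23 + (-0.532) = -0.762
Right-hand sides:
  c_0 = sigma^2 (1 + theta_1 psi_1) = 4 * (1 + (-0.23)(-0.762)) = 4 * 1.17526 = 4.70104
  c_1 = sigma^2 theta_1 = 4 * (-0.23) = -0.92
  c_2 = 0
Equations for k = 0, 1, 2 (AR order 2, c_2 = 0):
  (E0) gamma(0) = phi_1 gamma(1) + phi_2 gamma(2) + c_0
  (E1) gamma(1) = phi_1 gamma(0) + phi_2 gamma(1) + c_1
  (E2) gamma(2) = phi_1 gamma(1) + phi_2 gamma(0)
From (E1): gamma(1) = A gamma(0) + B with
  A = phi_1 / (1 - phi_2) = -0.532 / 0.682 = -0.780059,   B = c_1 / (1 - phi_2) = -0.92 / 0.682 = -1.348974.
Insert (E2) into (E0): gamma(0) (1 - phi_2^2) = phi_1 (1 + phi_2) gamma(1) + c_0.
  phi_1 (1 + phi_2) = (-0.532)(1.318) = -0.701176,   1 - phi_2^2 = 0.898876.
Replace gamma(1) by A gamma(0) + B and collect gamma(0):
  gamma(0) [0.898876 - (-0.701176)(-0.780059)] = (-0.701176)(-1.348974) + 4.70104
  gamma(0) * 0.351918 = 5.646908
  gamma(0) = 5.646908 / 0.351918 = 16.046109.
  gamma(1) = A gamma(0) + B = (-0.780059)(16.046109) + (-1.348974) = -13.865879.
Therefore gamma(1) = -13.8659 (to 4 decimal places).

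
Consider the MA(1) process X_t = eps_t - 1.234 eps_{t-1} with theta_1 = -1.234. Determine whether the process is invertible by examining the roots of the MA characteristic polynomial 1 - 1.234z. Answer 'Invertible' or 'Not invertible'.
\text{Not invertible}

The MA(q) characteristic polynomial is P(z) = 1 - 1.234z.
Invertibility requires all roots to lie outside the unit circle, i.e. |z| > 1 for every root.
This is linear in z: 1 + (-1.234) z = 0  =>  z = -1/(-1.234) = 0.810373,  |z| = 0.810373.
Moduli of all roots: 0.8104.
All moduli strictly greater than 1? No.
Verdict: Not invertible.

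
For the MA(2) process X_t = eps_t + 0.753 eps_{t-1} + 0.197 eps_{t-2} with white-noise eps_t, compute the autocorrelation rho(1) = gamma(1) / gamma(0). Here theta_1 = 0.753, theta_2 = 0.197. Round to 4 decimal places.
\rho(1) = 0.5613

For an MA(q) process with theta_0 = 1, the autocovariance is
  gamma(k) = sigma^2 * sum_{i=0..q-k} theta_i * theta_{i+k},
and rho(k) = gamma(k) / gamma(0). Sigma^2 cancels.
  numerator   = (1)*(0.753) + (0.753)*(0.197) = 0.901341.
  denominator = (1)^2 + (0.753)^2 + (0.197)^2 = 1.605818.
  rho(1) = 0.901341 / 1.605818 = 0.5613.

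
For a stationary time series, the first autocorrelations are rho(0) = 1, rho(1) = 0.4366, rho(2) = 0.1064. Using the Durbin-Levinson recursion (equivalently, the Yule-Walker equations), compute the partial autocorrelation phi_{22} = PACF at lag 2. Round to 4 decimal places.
\phi_{22} = -0.1041

The PACF at lag k is phi_{kk}, the last component of the solution
to the Yule-Walker system G_k phi = r_k where
  (G_k)_{ij} = rho(|i - j|), (r_k)_i = rho(i), i,j = 1..k.
Equivalently, Durbin-Levinson gives phi_{kk} iteratively:
  phi_{11} = rho(1)
  phi_{kk} = [rho(k) - sum_{j=1..k-1} phi_{k-1,j} rho(k-j)]
            / [1 - sum_{j=1..k-1} phi_{k-1,j} rho(j)],
  phi_{k,j} = phi_{k-1,j} - phi_{kk} phi_{k-1,k-j},  j = 1..k-1.
Step k = 1:
  phi_11 = rho(1) = 0.4366.
Step k = 2:
  phi_22 = [rho(2) - phi_11 rho(1)] / [1 - phi_11 rho(1)] = [0.1064 - (0.4366)(0.4366)] / [1 - (0.4366)(0.4366)]
         = -0.08421956 / 0.80938044 = -0.1041.
Therefore phi_{22} = -0.1041.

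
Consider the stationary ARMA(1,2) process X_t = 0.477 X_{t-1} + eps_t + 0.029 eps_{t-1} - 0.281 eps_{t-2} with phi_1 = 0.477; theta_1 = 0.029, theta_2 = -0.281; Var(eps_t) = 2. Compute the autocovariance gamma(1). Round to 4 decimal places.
\gamma(1) = 0.9738

Multiply the model equation by X_{t-k} and take expectations. With theta_0 = psi_0 = 1 and psi_j the MA(infinity) weights, this gives
  gamma(k) - sum_i phi_i gamma(k-i) = c_k,
  c_k = sigma^2 * sum_{j=k..q} theta_j psi_{j-k}   (c_k = 0 for k > q),
using gamma(-m) = gamma(m).
psi-weights needed (psi_j = theta_j + sum_i phi_i psi_{j-i}):
  psi_1 = theta_1 + phi_1 = 0.029 + (0.477) = 0.506
  psi_2 = theta_2 + phi_1 psi_1 = -0.281 + (0.477)(0.506) = -0.039638
Right-hand sides:
  c_0 = sigma^2 (1 + theta_1 psi_1 + theta_2 psi_2) = 2 * (1 + (0.029)(0.506) + (-0.281)(-0.039638)) = 2 * 1.025812 = 2.051625
  c_1 = sigma^2 (theta_1 + theta_2 psi_1) = 2 * (0.029 + (-0.281)(0.506)) = -0.226372
  c_2 = sigma^2 theta_2 = 2 * (-0.281) = -0.562
Equations for k = 0 and k = 1 (AR order 1):
  gamma(0) = phi_1 gamma(1) + c_0
  gamma(1) = phi_1 gamma(0) + c_1
Substituting the second into the first: gamma(0) (1 - phi_1^2) = c_0 + phi_1 c_1, so
  gamma(0) = (c_0 + phi_1 c_1) / (1 - phi_1^2) = (2.051625 + (0.477)(-0.226372)) / (1 - (0.477)^2) = 1.943645 / 0.772471 = 2.51614.
  gamma(1) = phi_1 gamma(0) + c_1 = (0.477)(2.51614) + (-0.226372) = 0.973827.
Therefore gamma(1) = 0.9738 (to 4 decimal places).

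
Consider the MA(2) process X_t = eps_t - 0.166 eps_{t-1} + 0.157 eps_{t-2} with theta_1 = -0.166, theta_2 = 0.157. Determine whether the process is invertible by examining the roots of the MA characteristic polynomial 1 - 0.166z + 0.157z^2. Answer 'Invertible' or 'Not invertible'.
\text{Invertible}

The MA(q) characteristic polynomial is P(z) = 1 - 0.166z + 0.157z^2.
Invertibility requires all roots to lie outside the unit circle, i.e. |z| > 1 for every root.
Set 1 + (-0.166) z + (0.157) z^2 = 0, i.e. a z^2 + b z + c = 0 with a = 0.157, b = -0.166, c = 1.
Discriminant D = b^2 - 4ac = (-0.166)^2 - 4*(0.157)*1 = 0.027556 - (0.628) = -0.600444.
D < 0, so the roots are the complex-conjugate pair z = (-b +/- i sqrt(-D)) / (2a) = 0.5287 +/- 2.4678i.
For a conjugate pair |z|^2 = z * conj(z) = (product of roots) = c/a = 1/(0.157) = 6.369427, so |z| = sqrt(6.369427) = 2.5238 for both roots.
Moduli of all roots: 2.5238, 2.5238.
All moduli strictly greater than 1? Yes.
Verdict: Invertible.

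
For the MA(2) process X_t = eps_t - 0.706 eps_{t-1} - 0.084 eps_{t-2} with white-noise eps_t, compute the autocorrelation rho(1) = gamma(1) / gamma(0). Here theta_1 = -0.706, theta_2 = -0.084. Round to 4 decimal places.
\rho(1) = -0.4296

For an MA(q) process with theta_0 = 1, the autocovariance is
  gamma(k) = sigma^2 * sum_{i=0..q-k} theta_i * theta_{i+k},
and rho(k) = gamma(k) / gamma(0). Sigma^2 cancels.
  numerator   = (1)*(-0.706) + (-0.706)*(-0.084) = -0.646696.
  denominator = (1)^2 + (-0.706)^2 + (-0.084)^2 = 1.505492.
  rho(1) = -0.646696 / 1.505492 = -0.4296.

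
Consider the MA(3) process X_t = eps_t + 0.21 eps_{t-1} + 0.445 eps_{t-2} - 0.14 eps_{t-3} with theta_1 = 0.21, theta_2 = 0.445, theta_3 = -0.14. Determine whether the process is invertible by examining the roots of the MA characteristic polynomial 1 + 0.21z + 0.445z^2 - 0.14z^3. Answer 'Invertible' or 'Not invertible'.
\text{Invertible}

The MA(q) characteristic polynomial is P(z) = 1 + 0.21z + 0.445z^2 - 0.14z^3.
Invertibility requires all roots to lie outside the unit circle, i.e. |z| > 1 for every root.
Degree 3: look for a simple real root z0 first, then factor out (1 - z/z0) and solve the remaining quadratic.
Testing z0 = 4: P(4) = 1 + (0.21)(4) + (0.445)(4)^2 + (-0.14)(4)^3
  = 1 + (0.84) + (7.12) + (-8.96) = 0.  So z_0 = 4 is a root, |z_0| = 4.
Divide out the factor (1 - 0.25 z) = (1 - z/z0) (since 1/z0 = 0.25):
  P(z) = (1 - 0.25 z)(1 + (0.46) z + (0.56) z^2)
  [check: z-coef 0.46 - (0.25) = 0.21; z^2-coef 0.56 - (0.25)(0.46) = 0.445; z^3-coef -(0.25)(0.56) = -0.14.]
Remaining roots from the quadratic factor 1 + (0.46) z + (0.56) z^2:
  Set 1 + (0.46) z + (0.56) z^2 = 0, i.e. a z^2 + b z + c = 0 with a = 0.56, b = 0.46, c = 1.
  Discriminant D = b^2 - 4ac = (0.46)^2 - 4*(0.56)*1 = 0.2116 - (2.24) = -2.0284.
  D < 0, so the roots are the complex-conjugate pair z = (-b +/- i sqrt(-D)) / (2a) = -0.4107 +/- 1.2716i.
  For a conjugate pair |z|^2 = z * conj(z) = (product of roots) = c/a = 1/(0.56) = 1.785714, so |z| = sqrt(1.785714) = 1.3363 for both roots.
Moduli of all roots: 4.0000, 1.3363, 1.3363.
All moduli strictly greater than 1? Yes.
Verdict: Invertible.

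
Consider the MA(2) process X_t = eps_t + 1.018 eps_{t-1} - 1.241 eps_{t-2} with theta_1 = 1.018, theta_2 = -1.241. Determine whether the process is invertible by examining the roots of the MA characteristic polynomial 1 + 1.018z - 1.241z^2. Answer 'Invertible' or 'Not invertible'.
\text{Not invertible}

The MA(q) characteristic polynomial is P(z) = 1 + 1.018z - 1.241z^2.
Invertibility requires all roots to lie outside the unit circle, i.e. |z| > 1 for every root.
Set 1 + (1.018) z + (-1.241) z^2 = 0, i.e. a z^2 + b z + c = 0 with a = -1.241, b = 1.018, c = 1.
Discriminant D = b^2 - 4ac = (1.018)^2 - 4*(-1.241)*1 = 1.036324 - (-4.964) = 6.000324.
D >= 0, so the roots are real: z = (-b +/- sqrt(D)) / (2a) = (-1.018 +/- 2.449556) / (-2.482).
  z_1 = (-1.018 + 2.449556) / (-2.482) = -0.5768,   |z_1| = 0.5768.
  z_2 = (-1.018 - 2.449556) / (-2.482) = 1.3971,   |z_2| = 1.3971.
Moduli of all roots: 0.5768, 1.3971.
All moduli strictly greater than 1? No.
Verdict: Not invertible.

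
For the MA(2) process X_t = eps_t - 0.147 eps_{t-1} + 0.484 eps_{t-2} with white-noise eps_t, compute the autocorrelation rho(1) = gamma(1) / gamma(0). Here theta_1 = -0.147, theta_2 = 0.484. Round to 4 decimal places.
\rho(1) = -0.1737

For an MA(q) process with theta_0 = 1, the autocovariance is
  gamma(k) = sigma^2 * sum_{i=0..q-k} theta_i * theta_{i+k},
and rho(k) = gamma(k) / gamma(0). Sigma^2 cancels.
  numerator   = (1)*(-0.147) + (-0.147)*(0.484) = -0.218148.
  denominator = (1)^2 + (-0.147)^2 + (0.484)^2 = 1.255865.
  rho(1) = -0.218148 / 1.255865 = -0.1737.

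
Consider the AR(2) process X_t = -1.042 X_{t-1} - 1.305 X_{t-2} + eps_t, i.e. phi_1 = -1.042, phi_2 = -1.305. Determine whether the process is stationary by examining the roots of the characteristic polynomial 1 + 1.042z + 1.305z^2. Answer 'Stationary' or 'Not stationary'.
\text{Not stationary}

The AR(p) characteristic polynomial is P(z) = 1 + 1.042z + 1.305z^2.
Stationarity requires all roots to lie outside the unit circle, i.e. |z| > 1 for every root.
Set 1 + (1.042) z + (1.305) z^2 = 0, i.e. a z^2 + b z + c = 0 with a = 1.305, b = 1.042, c = 1.
Discriminant D = b^2 - 4ac = (1.042)^2 - 4*(1.305)*1 = 1.085764 - (5.22) = -4.134236.
D < 0, so the roots are the complex-conjugate pair z = (-b +/- i sqrt(-D)) / (2a) = -0.3992 +/- 0.779i.
For a conjugate pair |z|^2 = z * conj(z) = (product of roots) = c/a = 1/(1.305) = 0.766284, so |z| = sqrt(0.766284) = 0.8754 for both roots.
Moduli of all roots: 0.8754, 0.8754.
All moduli strictly greater than 1? No.
Verdict: Not stationary.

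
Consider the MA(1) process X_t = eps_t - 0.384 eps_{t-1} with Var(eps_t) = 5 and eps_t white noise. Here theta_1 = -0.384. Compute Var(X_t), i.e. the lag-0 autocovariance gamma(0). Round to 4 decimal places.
\gamma(0) = 5.7373

For an MA(q) process X_t = eps_t + sum_i theta_i eps_{t-i} with
Var(eps_t) = sigma^2, the variance is
  gamma(0) = sigma^2 * (1 + sum_i theta_i^2).
  sum_i theta_i^2 = (-0.384)^2 = 0.147456.
  gamma(0) = 5 * (1 + 0.147456) = 5 * 1.147456 = 5.73728, which rounds to 5.7373.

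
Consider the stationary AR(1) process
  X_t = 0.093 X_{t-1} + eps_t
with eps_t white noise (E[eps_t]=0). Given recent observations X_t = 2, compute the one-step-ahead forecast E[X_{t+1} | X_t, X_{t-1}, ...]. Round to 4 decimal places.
E[X_{t+1} \mid \mathcal F_t] = 0.1860

For an AR(p) model X_t = c + sum_i phi_i X_{t-i} + eps_t, the
one-step-ahead conditional mean is
  E[X_{t+1} | X_t, ...] = c + sum_i phi_i X_{t+1-i}.
Substitute known values:
  E[X_{t+1} | ...] = (0.093) * (2)
                   = 0.1860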